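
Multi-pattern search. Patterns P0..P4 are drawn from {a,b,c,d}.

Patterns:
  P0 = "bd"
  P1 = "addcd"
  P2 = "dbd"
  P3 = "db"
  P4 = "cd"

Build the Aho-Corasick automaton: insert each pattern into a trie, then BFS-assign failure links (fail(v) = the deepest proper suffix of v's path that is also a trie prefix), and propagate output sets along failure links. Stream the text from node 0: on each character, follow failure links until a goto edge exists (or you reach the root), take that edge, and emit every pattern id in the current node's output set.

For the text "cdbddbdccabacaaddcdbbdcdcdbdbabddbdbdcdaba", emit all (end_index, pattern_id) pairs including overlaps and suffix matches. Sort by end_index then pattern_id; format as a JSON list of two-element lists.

Build:
Trie nodes:
  n0 'ε': a→3 b→1 c→11 d→8
  n1 'b': d→2
  n2 'bd': ·  ←P0
  n3 'a': d→4
  n4 'ad': d→5
  n5 'add': c→6
  n6 'addc': d→7
  n7 'addcd': ·  ←P1
  n8 'd': b→9
  n9 'db': d→10  ←P3
  n10 'dbd': ·  ←P2
  n11 'c': d→12
  n12 'cd': ·  ←P4

BFS fail/out derivation:
  n1('b'): parent n0 fail=0; on 'b' 0 → fail=0;  out ∅∪∅=∅
  n3('a'): parent n0 fail=0; on 'a' 0 → fail=0;  out ∅∪∅=∅
  n8('d'): parent n0 fail=0; on 'd' 0 → fail=0;  out ∅∪∅=∅
  n11('c'): parent n0 fail=0; on 'c' 0 → fail=0;  out ∅∪∅=∅
  n2('bd'): parent n1 fail=0; on 'd' 0 → fail=8;  out {0}∪∅={0}
  n4('ad'): parent n3 fail=0; on 'd' 0 → fail=8;  out ∅∪∅=∅
  n9('db'): parent n8 fail=0; on 'b' 0 → fail=1;  out {3}∪∅={3}
  n12('cd'): parent n11 fail=0; on 'd' 0 → fail=8;  out {4}∪∅={4}
  n5('add'): parent n4 fail=8; on 'd' 8→0 → fail=8;  out ∅∪∅=∅
  n10('dbd'): parent n9 fail=1; on 'd' 1 → fail=2;  out {2}∪{0}={0,2}
  n6('addc'): parent n5 fail=8; on 'c' 8→0 → fail=11;  out ∅∪∅=∅
  n7('addcd'): parent n6 fail=11; on 'd' 11 → fail=12;  out {1}∪{4}={1,4}

Text stream:
[0] read 'c'  n0⇒n11
[1] read 'd'  n11⇒n12  emit P4@[0:1]
[2] read 'b'  n12⇒n9 (via fail)  emit P3@[1:2]
[3] read 'd'  n9⇒n10  emit P0@[2:3],P2@[1:3]
[4] read 'd'  n10⇒n8 (via fail)
[5] read 'b'  n8⇒n9  emit P3@[4:5]
[6] read 'd'  n9⇒n10  emit P0@[5:6],P2@[4:6]
[7] read 'c'  n10⇒n11 (via fail)
[8] read 'c'  n11⇒n11 (via fail)
[9] read 'a'  n11⇒n3 (via fail)
[10] read 'b'  n3⇒n1 (via fail)
[11] read 'a'  n1⇒n3 (via fail)
[12] read 'c'  n3⇒n11 (via fail)
[13] read 'a'  n11⇒n3 (via fail)
[14] read 'a'  n3⇒n3 (via fail)
[15] read 'd'  n3⇒n4
[16] read 'd'  n4⇒n5
[17] read 'c'  n5⇒n6
[18] read 'd'  n6⇒n7  emit P1@[14:18],P4@[17:18]
[19] read 'b'  n7⇒n9 (via fail)  emit P3@[18:19]
[20] read 'b'  n9⇒n1 (via fail)
[21] read 'd'  n1⇒n2  emit P0@[20:21]
[22] read 'c'  n2⇒n11 (via fail)
[23] read 'd'  n11⇒n12  emit P4@[22:23]
[24] read 'c'  n12⇒n11 (via fail)
[25] read 'd'  n11⇒n12  emit P4@[24:25]
[26] read 'b'  n12⇒n9 (via fail)  emit P3@[25:26]
[27] read 'd'  n9⇒n10  emit P0@[26:27],P2@[25:27]
[28] read 'b'  n10⇒n9 (via fail)  emit P3@[27:28]
[29] read 'a'  n9⇒n3 (via fail)
[30] read 'b'  n3⇒n1 (via fail)
[31] read 'd'  n1⇒n2  emit P0@[30:31]
[32] read 'd'  n2⇒n8 (via fail)
[33] read 'b'  n8⇒n9  emit P3@[32:33]
[34] read 'd'  n9⇒n10  emit P0@[33:34],P2@[32:34]
[35] read 'b'  n10⇒n9 (via fail)  emit P3@[34:35]
[36] read 'd'  n9⇒n10  emit P0@[35:36],P2@[34:36]
[37] read 'c'  n10⇒n11 (via fail)
[38] read 'd'  n11⇒n12  emit P4@[37:38]
[39] read 'a'  n12⇒n3 (via fail)
[40] read 'b'  n3⇒n1 (via fail)
[41] read 'a'  n1⇒n3 (via fail)

Matches: [[1,4],[2,3],[3,0],[3,2],[5,3],[6,0],[6,2],[18,1],[18,4],[19,3],[21,0],[23,4],[25,4],[26,3],[27,0],[27,2],[28,3],[31,0],[33,3],[34,0],[34,2],[35,3],[36,0],[36,2],[38,4]]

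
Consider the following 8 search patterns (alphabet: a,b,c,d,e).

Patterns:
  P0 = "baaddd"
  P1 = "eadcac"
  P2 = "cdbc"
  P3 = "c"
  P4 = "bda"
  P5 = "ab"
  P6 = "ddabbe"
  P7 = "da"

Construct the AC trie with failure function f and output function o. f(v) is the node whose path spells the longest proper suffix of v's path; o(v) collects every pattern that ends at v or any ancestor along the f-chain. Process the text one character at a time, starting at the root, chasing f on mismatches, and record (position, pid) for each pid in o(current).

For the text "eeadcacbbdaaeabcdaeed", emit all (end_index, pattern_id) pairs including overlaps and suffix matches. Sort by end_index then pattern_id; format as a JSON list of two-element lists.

Build automaton:
Trie (insert patterns):
  0='ε' goto a→19 b→1 c→13 d→21 e→7
  1='b' goto a→2 d→17
  2='ba' goto a→3
  3='baa' goto d→4
  4='baad' goto d→5
  5='baadd' goto d→6
  6='baaddd' goto ·  [P0 ends]
  7='e' goto a→8
  8='ea' goto d→9
  9='ead' goto c→10
  10='eadc' goto a→11
  11='eadca' goto c→12
  12='eadcac' goto ·  [P1 ends]
  13='c' goto d→14  [P3 ends]
  14='cd' goto b→15
  15='cdb' goto c→16
  16='cdbc' goto ·  [P2 ends]
  17='bd' goto a→18
  18='bda' goto ·  [P4 ends]
  19='a' goto b→20
  20='ab' goto ·  [P5 ends]
  21='d' goto a→27 d→22
  22='dd' goto a→23
  23='dda' goto b→24
  24='ddab' goto b→25
  25='ddabb' goto e→26
  26='ddabbe' goto ·  [P6 ends]
  27='da' goto ·  [P7 ends]

BFS fail/out derivation:
  n1('b'): parent n0 fail=0; on 'b' 0 → fail=0;  out ∅∪∅=∅
  n7('e'): parent n0 fail=0; on 'e' 0 → fail=0;  out ∅∪∅=∅
  n13('c'): parent n0 fail=0; on 'c' 0 → fail=0;  out {3}∪∅={3}
  n19('a'): parent n0 fail=0; on 'a' 0 → fail=0;  out ∅∪∅=∅
  n21('d'): parent n0 fail=0; on 'd' 0 → fail=0;  out ∅∪∅=∅
  n2('ba'): parent n1 fail=0; on 'a' 0 → fail=19;  out ∅∪∅=∅
  n8('ea'): parent n7 fail=0; on 'a' 0 → fail=19;  out ∅∪∅=∅
  n14('cd'): parent n13 fail=0; on 'd' 0 → fail=21;  out ∅∪∅=∅
  n17('bd'): parent n1 fail=0; on 'd' 0 → fail=21;  out ∅∪∅=∅
  n20('ab'): parent n19 fail=0; on 'b' 0 → fail=1;  out {5}∪∅={5}
  n22('dd'): parent n21 fail=0; on 'd' 0 → fail=21;  out ∅∪∅=∅
  n27('da'): parent n21 fail=0; on 'a' 0 → fail=19;  out {7}∪∅={7}
  n3('baa'): parent n2 fail=19; on 'a' 19→0 → fail=19;  out ∅∪∅=∅
  n9('ead'): parent n8 fail=19; on 'd' 19→0 → fail=21;  out ∅∪∅=∅
  n15('cdb'): parent n14 fail=21; on 'b' 21→0 → fail=1;  out ∅∪∅=∅
  n18('bda'): parent n17 fail=21; on 'a' 21 → fail=27;  out {4}∪{7}={4,7}
  n23('dda'): parent n22 fail=21; on 'a' 21 → fail=27;  out ∅∪{7}={7}
  n4('baad'): parent n3 fail=19; on 'd' 19→0 → fail=21;  out ∅∪∅=∅
  n10('eadc'): parent n9 fail=21; on 'c' 21→0 → fail=13;  out ∅∪{3}={3}
  n16('cdbc'): parent n15 fail=1; on 'c' 1→0 → fail=13;  out {2}∪{3}={2,3}
  n24('ddab'): parent n23 fail=27; on 'b' 27→19 → fail=20;  out ∅∪{5}={5}
  n5('baadd'): parent n4 fail=21; on 'd' 21 → fail=22;  out ∅∪∅=∅
  n11('eadca'): parent n10 fail=13; on 'a' 13→0 → fail=19;  out ∅∪∅=∅
  n25('ddabb'): parent n24 fail=20; on 'b' 20→1→0 → fail=1;  out ∅∪∅=∅
  n6('baaddd'): parent n5 fail=22; on 'd' 22→21 → fail=22;  out {0}∪∅={0}
  n12('eadcac'): parent n11 fail=19; on 'c' 19→0 → fail=13;  out {1}∪{3}={1,3}
  n26('ddabbe'): parent n25 fail=1; on 'e' 1→0 → fail=7;  out {6}∪∅={6}

Text stream:
[0] read 'e'  n0⇒n7
[1] read 'e'  n7⇒n7 ·f
[2] read 'a'  n7⇒n8
[3] read 'd'  n8⇒n9
[4] read 'c'  n9⇒n10  → match P3@[4:4]
[5] read 'a'  n10⇒n11
[6] read 'c'  n11⇒n12  → match P1@[1:6],P3@[6:6]
[7] read 'b'  n12⇒n1 ·f
[8] read 'b'  n1⇒n1 ·f
[9] read 'd'  n1⇒n17
[10] read 'a'  n17⇒n18  → match P4@[8:10],P7@[9:10]
[11] read 'a'  n18⇒n19 ·f
[12] read 'e'  n19⇒n7 ·f
[13] read 'a'  n7⇒n8
[14] read 'b'  n8⇒n20 ·f  → match P5@[13:14]
[15] read 'c'  n20⇒n13 ·f  → match P3@[15:15]
[16] read 'd'  n13⇒n14
[17] read 'a'  n14⇒n27 ·f  → match P7@[16:17]
[18] read 'e'  n27⇒n7 ·f
[19] read 'e'  n7⇒n7 ·f
[20] read 'd'  n7⇒n21 ·f

Matches: [[4,3],[6,1],[6,3],[10,4],[10,7],[14,5],[15,3],[17,7]]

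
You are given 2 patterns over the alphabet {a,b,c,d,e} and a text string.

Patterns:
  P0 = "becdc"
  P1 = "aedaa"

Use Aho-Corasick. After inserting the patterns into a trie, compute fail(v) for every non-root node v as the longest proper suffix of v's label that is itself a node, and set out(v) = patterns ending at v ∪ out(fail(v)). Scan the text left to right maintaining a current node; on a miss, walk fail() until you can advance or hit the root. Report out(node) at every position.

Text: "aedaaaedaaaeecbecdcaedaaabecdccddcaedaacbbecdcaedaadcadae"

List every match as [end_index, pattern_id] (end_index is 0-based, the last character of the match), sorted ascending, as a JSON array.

Build automaton:
Trie (insert patterns):
  0='ε' goto a→6 b→1
  1='b' goto e→2
  2='be' goto c→3
  3='bec' goto d→4
  4='becd' goto c→5
  5='becdc' goto ·  [P0 ends]
  6='a' goto e→7
  7='ae' goto d→8
  8='aed' goto a→9
  9='aeda' goto a→10
  10='aedaa' goto ·  [P1 ends]

BFS fail/out derivation:
  n1('b'): parent n0 fail=0; on 'b' 0 → fail=0;  out ∅∪∅=∅
  n6('a'): parent n0 fail=0; on 'a' 0 → fail=0;  out ∅∪∅=∅
  n2('be'): parent n1 fail=0; on 'e' 0 → fail=0;  out ∅∪∅=∅
  n7('ae'): parent n6 fail=0; on 'e' 0 → fail=0;  out ∅∪∅=∅
  n3('bec'): parent n2 fail=0; on 'c' 0 → fail=0;  out ∅∪∅=∅
  n8('aed'): parent n7 fail=0; on 'd' 0 → fail=0;  out ∅∪∅=∅
  n4('becd'): parent n3 fail=0; on 'd' 0 → fail=0;  out ∅∪∅=∅
  n9('aeda'): parent n8 fail=0; on 'a' 0 → fail=6;  out ∅∪∅=∅
  n5('becdc'): parent n4 fail=0; on 'c' 0 → fail=0;  out {0}∪∅={0}
  n10('aedaa'): parent n9 fail=6; on 'a' 6→0 → fail=6;  out {1}∪∅={1}

Scan:
[0] read 'a'  n0⇒n6
[1] read 'e'  n6⇒n7
[2] read 'd'  n7⇒n8
[3] read 'a'  n8⇒n9
[4] read 'a'  n9⇒n10  emit P1@[0:4]
[5] read 'a'  n10⇒n6 ·f
[6] read 'e'  n6⇒n7
[7] read 'd'  n7⇒n8
[8] read 'a'  n8⇒n9
[9] read 'a'  n9⇒n10  emit P1@[5:9]
[10] read 'a'  n10⇒n6 ·f
[11] read 'e'  n6⇒n7
[12] read 'e'  n7⇒n0 ·f
[13] read 'c'  n0⇒n0
[14] read 'b'  n0⇒n1
[15] read 'e'  n1⇒n2
[16] read 'c'  n2⇒n3
[17] read 'd'  n3⇒n4
[18] read 'c'  n4⇒n5  emit P0@[14:18]
[19] read 'a'  n5⇒n6 ·f
[20] read 'e'  n6⇒n7
[21] read 'd'  n7⇒n8
[22] read 'a'  n8⇒n9
[23] read 'a'  n9⇒n10  emit P1@[19:23]
[24] read 'a'  n10⇒n6 ·f
[25] read 'b'  n6⇒n1 ·f
[26] read 'e'  n1⇒n2
[27] read 'c'  n2⇒n3
[28] read 'd'  n3⇒n4
[29] read 'c'  n4⇒n5  emit P0@[25:29]
[30] read 'c'  n5⇒n0 ·f
[31] read 'd'  n0⇒n0
[32] read 'd'  n0⇒n0
[33] read 'c'  n0⇒n0
[34] read 'a'  n0⇒n6
[35] read 'e'  n6⇒n7
[36] read 'd'  n7⇒n8
[37] read 'a'  n8⇒n9
[38] read 'a'  n9⇒n10  emit P1@[34:38]
[39] read 'c'  n10⇒n0 ·f
[40] read 'b'  n0⇒n1
[41] read 'b'  n1⇒n1 ·f
[42] read 'e'  n1⇒n2
[43] read 'c'  n2⇒n3
[44] read 'd'  n3⇒n4
[45] read 'c'  n4⇒n5  emit P0@[41:45]
[46] read 'a'  n5⇒n6 ·f
[47] read 'e'  n6⇒n7
[48] read 'd'  n7⇒n8
[49] read 'a'  n8⇒n9
[50] read 'a'  n9⇒n10  emit P1@[46:50]
[51] read 'd'  n10⇒n0 ·f
[52] read 'c'  n0⇒n0
[53] read 'a'  n0⇒n6
[54] read 'd'  n6⇒n0 ·f
[55] read 'a'  n0⇒n6
[56] read 'e'  n6⇒n7

Matches: [[4,1],[9,1],[18,0],[23,1],[29,0],[38,1],[45,0],[50,1]]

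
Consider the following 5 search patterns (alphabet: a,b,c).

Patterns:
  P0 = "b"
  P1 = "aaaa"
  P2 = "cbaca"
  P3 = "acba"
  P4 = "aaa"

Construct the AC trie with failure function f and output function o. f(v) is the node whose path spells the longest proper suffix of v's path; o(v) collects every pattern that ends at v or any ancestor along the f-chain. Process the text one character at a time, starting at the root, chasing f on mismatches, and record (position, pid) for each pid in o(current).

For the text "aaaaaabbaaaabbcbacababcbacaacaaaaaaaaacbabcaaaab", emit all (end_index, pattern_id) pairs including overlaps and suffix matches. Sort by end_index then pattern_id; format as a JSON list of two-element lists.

Construct AC machine:
Trie nodes:
  n0 'ε': a→2 b→1 c→6
  n1 'b': ·  ←P0
  n2 'a': a→3 c→11
  n3 'aa': a→4
  n4 'aaa': a→5  ←P4
  n5 'aaaa': ·  ←P1
  n6 'c': b→7
  n7 'cb': a→8
  n8 'cba': c→9
  n9 'cbac': a→10
  n10 'cbaca': ·  ←P2
  n11 'ac': b→12
  n12 'acb': a→13
  n13 'acba': ·  ←P3

Failure links (BFS by depth):
  n1('b'): parent n0 fail=0; on 'b' 0 → fail=0;  out {0}∪∅={0}
  n2('a'): parent n0 fail=0; on 'a' 0 → fail=0;  out ∅∪∅=∅
  n6('c'): parent n0 fail=0; on 'c' 0 → fail=0;  out ∅∪∅=∅
  n3('aa'): parent n2 fail=0; on 'a' 0 → fail=2;  out ∅∪∅=∅
  n7('cb'): parent n6 fail=0; on 'b' 0 → fail=1;  out ∅∪{0}={0}
  n11('ac'): parent n2 fail=0; on 'c' 0 → fail=6;  out ∅∪∅=∅
  n4('aaa'): parent n3 fail=2; on 'a' 2 → fail=3;  out {4}∪∅={4}
  n8('cba'): parent n7 fail=1; on 'a' 1→0 → fail=2;  out ∅∪∅=∅
  n12('acb'): parent n11 fail=6; on 'b' 6 → fail=7;  out ∅∪{0}={0}
  n5('aaaa'): parent n4 fail=3; on 'a' 3 → fail=4;  out {1}∪{4}={1,4}
  n9('cbac'): parent n8 fail=2; on 'c' 2 → fail=11;  out ∅∪∅=∅
  n13('acba'): parent n12 fail=7; on 'a' 7 → fail=8;  out {3}∪∅={3}
  n10('cbaca'): parent n9 fail=11; on 'a' 11→6→0 → fail=2;  out {2}∪∅={2}

Run:
i=0 'a': node 0→2
i=1 'a': node 2→3
i=2 'a': node 3→4  emit P4@[0:2]
i=3 'a': node 4→5  emit P1@[0:3],P4@[1:3]
i=4 'a': node 5→5 (fail-walked)  emit P1@[1:4],P4@[2:4]
i=5 'a': node 5→5 (fail-walked)  emit P1@[2:5],P4@[3:5]
i=6 'b': node 5→1 (fail-walked)  emit P0@[6:6]
i=7 'b': node 1→1 (fail-walked)  emit P0@[7:7]
i=8 'a': node 1→2 (fail-walked)
i=9 'a': node 2→3
i=10 'a': node 3→4  emit P4@[8:10]
i=11 'a': node 4→5  emit P1@[8:11],P4@[9:11]
i=12 'b': node 5→1 (fail-walked)  emit P0@[12:12]
i=13 'b': node 1→1 (fail-walked)  emit P0@[13:13]
i=14 'c': node 1→6 (fail-walked)
i=15 'b': node 6→7  emit P0@[15:15]
i=16 'a': node 7→8
i=17 'c': node 8→9
i=18 'a': node 9→10  emit P2@[14:18]
i=19 'b': node 10→1 (fail-walked)  emit P0@[19:19]
i=20 'a': node 1→2 (fail-walked)
i=21 'b': node 2→1 (fail-walked)  emit P0@[21:21]
i=22 'c': node 1→6 (fail-walked)
i=23 'b': node 6→7  emit P0@[23:23]
i=24 'a': node 7→8
i=25 'c': node 8→9
i=26 'a': node 9→10  emit P2@[22:26]
i=27 'a': node 10→3 (fail-walked)
i=28 'c': node 3→11 (fail-walked)
i=29 'a': node 11→2 (fail-walked)
i=30 'a': node 2→3
i=31 'a': node 3→4  emit P4@[29:31]
i=32 'a': node 4→5  emit P1@[29:32],P4@[30:32]
i=33 'a': node 5→5 (fail-walked)  emit P1@[30:33],P4@[31:33]
i=34 'a': node 5→5 (fail-walked)  emit P1@[31:34],P4@[32:34]
i=35 'a': node 5→5 (fail-walked)  emit P1@[32:35],P4@[33:35]
i=36 'a': node 5→5 (fail-walked)  emit P1@[33:36],P4@[34:36]
i=37 'a': node 5→5 (fail-walked)  emit P1@[34:37],P4@[35:37]
i=38 'c': node 5→11 (fail-walked)
i=39 'b': node 11→12  emit P0@[39:39]
i=40 'a': node 12→13  emit P3@[37:40]
i=41 'b': node 13→1 (fail-walked)  emit P0@[41:41]
i=42 'c': node 1→6 (fail-walked)
i=43 'a': node 6→2 (fail-walked)
i=44 'a': node 2→3
i=45 'a': node 3→4  emit P4@[43:45]
i=46 'a': node 4→5  emit P1@[43:46],P4@[44:46]
i=47 'b': node 5→1 (fail-walked)  emit P0@[47:47]

Result: [[2,4],[3,1],[3,4],[4,1],[4,4],[5,1],[5,4],[6,0],[7,0],[10,4],[11,1],[11,4],[12,0],[13,0],[15,0],[18,2],[19,0],[21,0],[23,0],[26,2],[31,4],[32,1],[32,4],[33,1],[33,4],[34,1],[34,4],[35,1],[35,4],[36,1],[36,4],[37,1],[37,4],[39,0],[40,3],[41,0],[45,4],[46,1],[46,4],[47,0]]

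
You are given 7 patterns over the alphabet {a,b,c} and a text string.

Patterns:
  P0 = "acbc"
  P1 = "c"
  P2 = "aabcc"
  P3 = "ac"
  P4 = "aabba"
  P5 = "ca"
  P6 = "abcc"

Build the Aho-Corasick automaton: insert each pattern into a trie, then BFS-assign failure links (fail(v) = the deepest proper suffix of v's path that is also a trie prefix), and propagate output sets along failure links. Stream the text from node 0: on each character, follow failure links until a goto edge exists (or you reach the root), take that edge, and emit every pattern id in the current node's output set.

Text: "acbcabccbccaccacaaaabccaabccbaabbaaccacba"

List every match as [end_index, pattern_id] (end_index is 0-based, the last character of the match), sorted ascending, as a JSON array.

Construct AC machine:
Trie (insert patterns):
  0='ε' goto a→1 c→5
  1='a' goto a→6 b→13 c→2
  2='ac' goto b→3  [P3 ends]
  3='acb' goto c→4
  4='acbc' goto ·  [P0 ends]
  5='c' goto a→12  [P1 ends]
  6='aa' goto b→7
  7='aab' goto b→10 c→8
  8='aabc' goto c→9
  9='aabcc' goto ·  [P2 ends]
  10='aabb' goto a→11
  11='aabba' goto ·  [P4 ends]
  12='ca' goto ·  [P5 ends]
  13='ab' goto c→14
  14='abc' goto c→15
  15='abcc' goto ·  [P6 ends]

BFS fail/out derivation:
  n1('a'): parent n0 fail=0; on 'a' 0 → fail=0;  out ∅∪∅=∅
  n5('c'): parent n0 fail=0; on 'c' 0 → fail=0;  out {1}∪∅={1}
  n2('ac'): parent n1 fail=0; on 'c' 0 → fail=5;  out {3}∪{1}={1,3}
  n6('aa'): parent n1 fail=0; on 'a' 0 → fail=1;  out ∅∪∅=∅
  n12('ca'): parent n5 fail=0; on 'a' 0 → fail=1;  out {5}∪∅={5}
  n13('ab'): parent n1 fail=0; on 'b' 0 → fail=0;  out ∅∪∅=∅
  n3('acb'): parent n2 fail=5; on 'b' 5→0 → fail=0;  out ∅∪∅=∅
  n7('aab'): parent n6 fail=1; on 'b' 1 → fail=13;  out ∅∪∅=∅
  n14('abc'): parent n13 fail=0; on 'c' 0 → fail=5;  out ∅∪{1}={1}
  n4('acbc'): parent n3 fail=0; on 'c' 0 → fail=5;  out {0}∪{1}={0,1}
  n8('aabc'): parent n7 fail=13; on 'c' 13 → fail=14;  out ∅∪{1}={1}
  n10('aabb'): parent n7 fail=13; on 'b' 13→0 → fail=0;  out ∅∪∅=∅
  n15('abcc'): parent n14 fail=5; on 'c' 5→0 → fail=5;  out {6}∪{1}={1,6}
  n9('aabcc'): parent n8 fail=14; on 'c' 14 → fail=15;  out {2}∪{1,6}={1,2,6}
  n11('aabba'): parent n10 fail=0; on 'a' 0 → fail=1;  out {4}∪∅={4}

Run:
pos 0 'a': at 1
pos 1 'c': at 2  emit P1@[1:1],P3@[0:1]
pos 2 'b': at 3
pos 3 'c': at 4  emit P0@[0:3],P1@[3:3]
pos 4 'a': at 12 (fail-walked)  emit P5@[3:4]
pos 5 'b': at 13 (fail-walked)
pos 6 'c': at 14  emit P1@[6:6]
pos 7 'c': at 15  emit P1@[7:7],P6@[4:7]
pos 8 'b': at 0 (fail-walked)
pos 9 'c': at 5  emit P1@[9:9]
pos 10 'c': at 5 (fail-walked)  emit P1@[10:10]
pos 11 'a': at 12  emit P5@[10:11]
pos 12 'c': at 2 (fail-walked)  emit P1@[12:12],P3@[11:12]
pos 13 'c': at 5 (fail-walked)  emit P1@[13:13]
pos 14 'a': at 12  emit P5@[13:14]
pos 15 'c': at 2 (fail-walked)  emit P1@[15:15],P3@[14:15]
pos 16 'a': at 12 (fail-walked)  emit P5@[15:16]
pos 17 'a': at 6 (fail-walked)
pos 18 'a': at 6 (fail-walked)
pos 19 'a': at 6 (fail-walked)
pos 20 'b': at 7
pos 21 'c': at 8  emit P1@[21:21]
pos 22 'c': at 9  emit P1@[22:22],P2@[18:22],P6@[19:22]
pos 23 'a': at 12 (fail-walked)  emit P5@[22:23]
pos 24 'a': at 6 (fail-walked)
pos 25 'b': at 7
pos 26 'c': at 8  emit P1@[26:26]
pos 27 'c': at 9  emit P1@[27:27],P2@[23:27],P6@[24:27]
pos 28 'b': at 0 (fail-walked)
pos 29 'a': at 1
pos 30 'a': at 6
pos 31 'b': at 7
pos 32 'b': at 10
pos 33 'a': at 11  emit P4@[29:33]
pos 34 'a': at 6 (fail-walked)
pos 35 'c': at 2 (fail-walked)  emit P1@[35:35],P3@[34:35]
pos 36 'c': at 5 (fail-walked)  emit P1@[36:36]
pos 37 'a': at 12  emit P5@[36:37]
pos 38 'c': at 2 (fail-walked)  emit P1@[38:38],P3@[37:38]
pos 39 'b': at 3
pos 40 'a': at 1 (fail-walked)

Matches: [[1,1],[1,3],[3,0],[3,1],[4,5],[6,1],[7,1],[7,6],[9,1],[10,1],[11,5],[12,1],[12,3],[13,1],[14,5],[15,1],[15,3],[16,5],[21,1],[22,1],[22,2],[22,6],[23,5],[26,1],[27,1],[27,2],[27,6],[33,4],[35,1],[35,3],[36,1],[37,5],[38,1],[38,3]]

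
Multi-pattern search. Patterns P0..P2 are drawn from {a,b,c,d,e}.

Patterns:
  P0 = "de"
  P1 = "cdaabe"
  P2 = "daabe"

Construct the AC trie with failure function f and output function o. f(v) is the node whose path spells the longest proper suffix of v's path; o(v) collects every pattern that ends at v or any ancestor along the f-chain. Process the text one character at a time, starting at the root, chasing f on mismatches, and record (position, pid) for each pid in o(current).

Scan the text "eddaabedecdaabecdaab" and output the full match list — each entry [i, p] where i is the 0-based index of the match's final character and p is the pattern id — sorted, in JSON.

Build:
Trie nodes:
  n0 'ε': c→3 d→1
  n1 'd': a→9 e→2
  n2 'de': ·  ←P0
  n3 'c': d→4
  n4 'cd': a→5
  n5 'cda': a→6
  n6 'cdaa': b→7
  n7 'cdaab': e→8
  n8 'cdaabe': ·  ←P1
  n9 'da': a→10
  n10 'daa': b→11
  n11 'daab': e→12
  n12 'daabe': ·  ←P2

Failure links (BFS by depth):
  fail(1) 'd': from fail(0)=0 chase 'd': 0 ⇒ 0;  out=∅∪out(0)=∅
  fail(3) 'c': from fail(0)=0 chase 'c': 0 ⇒ 0;  out=∅∪out(0)=∅
  fail(2) 'de': from fail(1)=0 chase 'e': 0 ⇒ 0;  out={0}∪out(0)={0}
  fail(4) 'cd': from fail(3)=0 chase 'd': 0 ⇒ 1;  out=∅∪out(1)=∅
  fail(9) 'da': from fail(1)=0 chase 'a': 0 ⇒ 0;  out=∅∪out(0)=∅
  fail(5) 'cda': from fail(4)=1 chase 'a': 1 ⇒ 9;  out=∅∪out(9)=∅
  fail(10) 'daa': from fail(9)=0 chase 'a': 0 ⇒ 0;  out=∅∪out(0)=∅
  fail(6) 'cdaa': from fail(5)=9 chase 'a': 9 ⇒ 10;  out=∅∪out(10)=∅
  fail(11) 'daab': from fail(10)=0 chase 'b': 0 ⇒ 0;  out=∅∪out(0)=∅
  fail(7) 'cdaab': from fail(6)=10 chase 'b': 10 ⇒ 11;  out=∅∪out(11)=∅
  fail(12) 'daabe': from fail(11)=0 chase 'e': 0 ⇒ 0;  out={2}∪out(0)={2}
  fail(8) 'cdaabe': from fail(7)=11 chase 'e': 11 ⇒ 12;  out={1}∪out(12)={1,2}

Text stream:
[0] read 'e'  n0⇒n0
[1] read 'd'  n0⇒n1
[2] read 'd'  n1⇒n1 ·f
[3] read 'a'  n1⇒n9
[4] read 'a'  n9⇒n10
[5] read 'b'  n10⇒n11
[6] read 'e'  n11⇒n12  emit P2@[2:6]
[7] read 'd'  n12⇒n1 ·f
[8] read 'e'  n1⇒n2  emit P0@[7:8]
[9] read 'c'  n2⇒n3 ·f
[10] read 'd'  n3⇒n4
[11] read 'a'  n4⇒n5
[12] read 'a'  n5⇒n6
[13] read 'b'  n6⇒n7
[14] read 'e'  n7⇒n8  emit P1@[9:14],P2@[10:14]
[15] read 'c'  n8⇒n3 ·f
[16] read 'd'  n3⇒n4
[17] read 'a'  n4⇒n5
[18] read 'a'  n5⇒n6
[19] read 'b'  n6⇒n7

Matches: [[6,2],[8,0],[14,1],[14,2]]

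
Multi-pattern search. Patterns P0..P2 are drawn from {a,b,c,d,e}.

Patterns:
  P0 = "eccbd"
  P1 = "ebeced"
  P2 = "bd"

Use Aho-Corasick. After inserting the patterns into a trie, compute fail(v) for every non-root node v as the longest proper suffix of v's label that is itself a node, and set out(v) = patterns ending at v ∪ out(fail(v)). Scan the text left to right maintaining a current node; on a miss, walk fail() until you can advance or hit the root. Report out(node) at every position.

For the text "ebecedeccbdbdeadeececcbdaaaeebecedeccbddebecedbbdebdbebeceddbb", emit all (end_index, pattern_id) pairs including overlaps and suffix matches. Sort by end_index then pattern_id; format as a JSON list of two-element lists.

Construct AC machine:
Trie nodes:
  n0 'ε': b→11 e→1
  n1 'e': b→6 c→2
  n2 'ec': c→3
  n3 'ecc': b→4
  n4 'eccb': d→5
  n5 'eccbd': ·  ←P0
  n6 'eb': e→7
  n7 'ebe': c→8
  n8 'ebec': e→9
  n9 'ebece': d→10
  n10 'ebeced': ·  ←P1
  n11 'b': d→12
  n12 'bd': ·  ←P2

BFS fail/out derivation:
  n1('e'): parent n0 fail=0; on 'e' 0 → fail=0;  out ∅∪∅=∅
  n11('b'): parent n0 fail=0; on 'b' 0 → fail=0;  out ∅∪∅=∅
  n2('ec'): parent n1 fail=0; on 'c' 0 → fail=0;  out ∅∪∅=∅
  n6('eb'): parent n1 fail=0; on 'b' 0 → fail=11;  out ∅∪∅=∅
  n12('bd'): parent n11 fail=0; on 'd' 0 → fail=0;  out {2}∪∅={2}
  n3('ecc'): parent n2 fail=0; on 'c' 0 → fail=0;  out ∅∪∅=∅
  n7('ebe'): parent n6 fail=11; on 'e' 11→0 → fail=1;  out ∅∪∅=∅
  n4('eccb'): parent n3 fail=0; on 'b' 0 → fail=11;  out ∅∪∅=∅
  n8('ebec'): parent n7 fail=1; on 'c' 1 → fail=2;  out ∅∪∅=∅
  n5('eccbd'): parent n4 fail=11; on 'd' 11 → fail=12;  out {0}∪{2}={0,2}
  n9('ebece'): parent n8 fail=2; on 'e' 2→0 → fail=1;  out ∅∪∅=∅
  n10('ebeced'): parent n9 fail=1; on 'd' 1→0 → fail=0;  out {1}∪∅={1}

Run:
pos 0 'e': at 1
pos 1 'b': at 6
pos 2 'e': at 7
pos 3 'c': at 8
pos 4 'e': at 9
pos 5 'd': at 10  → match P1@[0:5]
pos 6 'e': at 1 (via fail)
pos 7 'c': at 2
pos 8 'c': at 3
pos 9 'b': at 4
pos 10 'd': at 5  → match P0@[6:10],P2@[9:10]
pos 11 'b': at 11 (via fail)
pos 12 'd': at 12  → match P2@[11:12]
pos 13 'e': at 1 (via fail)
pos 14 'a': at 0 (via fail)
pos 15 'd': at 0
pos 16 'e': at 1
pos 17 'e': at 1 (via fail)
pos 18 'c': at 2
pos 19 'e': at 1 (via fail)
pos 20 'c': at 2
pos 21 'c': at 3
pos 22 'b': at 4
pos 23 'd': at 5  → match P0@[19:23],P2@[22:23]
pos 24 'a': at 0 (via fail)
pos 25 'a': at 0
pos 26 'a': at 0
pos 27 'e': at 1
pos 28 'e': at 1 (via fail)
pos 29 'b': at 6
pos 30 'e': at 7
pos 31 'c': at 8
pos 32 'e': at 9
pos 33 'd': at 10  → match P1@[28:33]
pos 34 'e': at 1 (via fail)
pos 35 'c': at 2
pos 36 'c': at 3
pos 37 'b': at 4
pos 38 'd': at 5  → match P0@[34:38],P2@[37:38]
pos 39 'd': at 0 (via fail)
pos 40 'e': at 1
pos 41 'b': at 6
pos 42 'e': at 7
pos 43 'c': at 8
pos 44 'e': at 9
pos 45 'd': at 10  → match P1@[40:45]
pos 46 'b': at 11 (via fail)
pos 47 'b': at 11 (via fail)
pos 48 'd': at 12  → match P2@[47:48]
pos 49 'e': at 1 (via fail)
pos 50 'b': at 6
pos 51 'd': at 12 (via fail)  → match P2@[50:51]
pos 52 'b': at 11 (via fail)
pos 53 'e': at 1 (via fail)
pos 54 'b': at 6
pos 55 'e': at 7
pos 56 'c': at 8
pos 57 'e': at 9
pos 58 'd': at 10  → match P1@[53:58]
pos 59 'd': at 0 (via fail)
pos 60 'b': at 11
pos 61 'b': at 11 (via fail)

Matches: [[5,1],[10,0],[10,2],[12,2],[23,0],[23,2],[33,1],[38,0],[38,2],[45,1],[48,2],[51,2],[58,1]]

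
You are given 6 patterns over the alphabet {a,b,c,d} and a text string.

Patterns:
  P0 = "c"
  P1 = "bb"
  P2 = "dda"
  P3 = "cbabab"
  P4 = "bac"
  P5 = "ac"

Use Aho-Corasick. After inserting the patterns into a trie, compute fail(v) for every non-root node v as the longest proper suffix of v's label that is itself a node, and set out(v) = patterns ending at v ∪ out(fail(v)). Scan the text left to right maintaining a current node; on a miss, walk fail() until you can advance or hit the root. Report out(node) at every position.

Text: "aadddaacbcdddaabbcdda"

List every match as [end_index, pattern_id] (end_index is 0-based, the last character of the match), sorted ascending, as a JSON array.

Construct AC machine:
Trie (insert patterns):
  n0 'ε': a→14 b→2 c→1 d→4
  n1 'c': b→7  [P0 ends]
  n2 'b': a→12 b→3
  n3 'bb': ·  [P1 ends]
  n4 'd': d→5
  n5 'dd': a→6
  n6 'dda': ·  [P2 ends]
  n7 'cb': a→8
  n8 'cba': b→9
  n9 'cbab': a→10
  n10 'cbaba': b→11
  n11 'cbabab': ·  [P3 ends]
  n12 'ba': c→13
  n13 'bac': ·  [P4 ends]
  n14 'a': c→15
  n15 'ac': ·  [P5 ends]

BFS fail/out derivation:
  n1('c'): parent n0 fail=0; on 'c' 0 → fail=0;  out {0}∪∅={0}
  n2('b'): parent n0 fail=0; on 'b' 0 → fail=0;  out ∅∪∅=∅
  n4('d'): parent n0 fail=0; on 'd' 0 → fail=0;  out ∅∪∅=∅
  n14('a'): parent n0 fail=0; on 'a' 0 → fail=0;  out ∅∪∅=∅
  n3('bb'): parent n2 fail=0; on 'b' 0 → fail=2;  out {1}∪∅={1}
  n5('dd'): parent n4 fail=0; on 'd' 0 → fail=4;  out ∅∪∅=∅
  n7('cb'): parent n1 fail=0; on 'b' 0 → fail=2;  out ∅∪∅=∅
  n12('ba'): parent n2 fail=0; on 'a' 0 → fail=14;  out ∅∪∅=∅
  n15('ac'): parent n14 fail=0; on 'c' 0 → fail=1;  out {5}∪{0}={0,5}
  n6('dda'): parent n5 fail=4; on 'a' 4→0 → fail=14;  out {2}∪∅={2}
  n8('cba'): parent n7 fail=2; on 'a' 2 → fail=12;  out ∅∪∅=∅
  n13('bac'): parent n12 fail=14; on 'c' 14 → fail=15;  out {4}∪{0,5}={0,4,5}
  n9('cbab'): parent n8 fail=12; on 'b' 12→14→0 → fail=2;  out ∅∪∅=∅
  n10('cbaba'): parent n9 fail=2; on 'a' 2 → fail=12;  out ∅∪∅=∅
  n11('cbabab'): parent n10 fail=12; on 'b' 12→14→0 → fail=2;  out {3}∪∅={3}

Run:
i=0 'a': node 0→14
i=1 'a': node 14→14 (fail-walked)
i=2 'd': node 14→4 (fail-walked)
i=3 'd': node 4→5
i=4 'd': node 5→5 (fail-walked)
i=5 'a': node 5→6  emit P2@[3:5]
i=6 'a': node 6→14 (fail-walked)
i=7 'c': node 14→15  emit P0@[7:7],P5@[6:7]
i=8 'b': node 15→7 (fail-walked)
i=9 'c': node 7→1 (fail-walked)  emit P0@[9:9]
i=10 'd': node 1→4 (fail-walked)
i=11 'd': node 4→5
i=12 'd': node 5→5 (fail-walked)
i=13 'a': node 5→6  emit P2@[11:13]
i=14 'a': node 6→14 (fail-walked)
i=15 'b': node 14→2 (fail-walked)
i=16 'b': node 2→3  emit P1@[15:16]
i=17 'c': node 3→1 (fail-walked)  emit P0@[17:17]
i=18 'd': node 1→4 (fail-walked)
i=19 'd': node 4→5
i=20 'a': node 5→6  emit P2@[18:20]

All matches (sorted): [[5,2],[7,0],[7,5],[9,0],[13,2],[16,1],[17,0],[20,2]]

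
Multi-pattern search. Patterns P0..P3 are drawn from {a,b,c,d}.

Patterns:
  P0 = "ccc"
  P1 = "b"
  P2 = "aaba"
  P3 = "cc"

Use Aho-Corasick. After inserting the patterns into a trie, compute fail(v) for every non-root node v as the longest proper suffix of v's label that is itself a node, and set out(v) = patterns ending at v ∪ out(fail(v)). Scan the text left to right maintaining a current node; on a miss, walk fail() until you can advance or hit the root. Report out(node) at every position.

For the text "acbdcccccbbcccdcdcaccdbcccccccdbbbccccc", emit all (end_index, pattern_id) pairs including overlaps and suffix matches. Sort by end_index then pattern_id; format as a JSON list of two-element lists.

Construct AC machine:
Trie nodes:
  0='ε' goto a→5 b→4 c→1
  1='c' goto c→2
  2='cc' goto c→3  [P3 ends]
  3='ccc' goto ·  [P0 ends]
  4='b' goto ·  [P1 ends]
  5='a' goto a→6
  6='aa' goto b→7
  7='aab' goto a→8
  8='aaba' goto ·  [P2 ends]

BFS fail/out derivation:
  fail(1) 'c': from fail(0)=0 chase 'c': 0 ⇒ 0;  out=∅∪out(0)=∅
  fail(4) 'b': from fail(0)=0 chase 'b': 0 ⇒ 0;  out={1}∪out(0)={1}
  fail(5) 'a': from fail(0)=0 chase 'a': 0 ⇒ 0;  out=∅∪out(0)=∅
  fail(2) 'cc': from fail(1)=0 chase 'c': 0 ⇒ 1;  out={3}∪out(1)={3}
  fail(6) 'aa': from fail(5)=0 chase 'a': 0 ⇒ 5;  out=∅∪out(5)=∅
  fail(3) 'ccc': from fail(2)=1 chase 'c': 1 ⇒ 2;  out={0}∪out(2)={0,3}
  fail(7) 'aab': from fail(6)=5 chase 'b': 5→0 ⇒ 4;  out=∅∪out(4)={1}
  fail(8) 'aaba': from fail(7)=4 chase 'a': 4→0 ⇒ 5;  out={2}∪out(5)={2}

Run:
[0] read 'a'  n0⇒n5
[1] read 'c'  n5⇒n1 (fail-walked)
[2] read 'b'  n1⇒n4 (fail-walked)  emit P1@[2:2]
[3] read 'd'  n4⇒n0 (fail-walked)
[4] read 'c'  n0⇒n1
[5] read 'c'  n1⇒n2  emit P3@[4:5]
[6] read 'c'  n2⇒n3  emit P0@[4:6],P3@[5:6]
[7] read 'c'  n3⇒n3 (fail-walked)  emit P0@[5:7],P3@[6:7]
[8] read 'c'  n3⇒n3 (fail-walked)  emit P0@[6:8],P3@[7:8]
[9] read 'b'  n3⇒n4 (fail-walked)  emit P1@[9:9]
[10] read 'b'  n4⇒n4 (fail-walked)  emit P1@[10:10]
[11] read 'c'  n4⇒n1 (fail-walked)
[12] read 'c'  n1⇒n2  emit P3@[11:12]
[13] read 'c'  n2⇒n3  emit P0@[11:13],P3@[12:13]
[14] read 'd'  n3⇒n0 (fail-walked)
[15] read 'c'  n0⇒n1
[16] read 'd'  n1⇒n0 (fail-walked)
[17] read 'c'  n0⇒n1
[18] read 'a'  n1⇒n5 (fail-walked)
[19] read 'c'  n5⇒n1 (fail-walked)
[20] read 'c'  n1⇒n2  emit P3@[19:20]
[21] read 'd'  n2⇒n0 (fail-walked)
[22] read 'b'  n0⇒n4  emit P1@[22:22]
[23] read 'c'  n4⇒n1 (fail-walked)
[24] read 'c'  n1⇒n2  emit P3@[23:24]
[25] read 'c'  n2⇒n3  emit P0@[23:25],P3@[24:25]
[26] read 'c'  n3⇒n3 (fail-walked)  emit P0@[24:26],P3@[25:26]
[27] read 'c'  n3⇒n3 (fail-walked)  emit P0@[25:27],P3@[26:27]
[28] read 'c'  n3⇒n3 (fail-walked)  emit P0@[26:28],P3@[27:28]
[29] read 'c'  n3⇒n3 (fail-walked)  emit P0@[27:29],P3@[28:29]
[30] read 'd'  n3⇒n0 (fail-walked)
[31] read 'b'  n0⇒n4  emit P1@[31:31]
[32] read 'b'  n4⇒n4 (fail-walked)  emit P1@[32:32]
[33] read 'b'  n4⇒n4 (fail-walked)  emit P1@[33:33]
[34] read 'c'  n4⇒n1 (fail-walked)
[35] read 'c'  n1⇒n2  emit P3@[34:35]
[36] read 'c'  n2⇒n3  emit P0@[34:36],P3@[35:36]
[37] read 'c'  n3⇒n3 (fail-walked)  emit P0@[35:37],P3@[36:37]
[38] read 'c'  n3⇒n3 (fail-walked)  emit P0@[36:38],P3@[37:38]

Matches: [[2,1],[5,3],[6,0],[6,3],[7,0],[7,3],[8,0],[8,3],[9,1],[10,1],[12,3],[13,0],[13,3],[20,3],[22,1],[24,3],[25,0],[25,3],[26,0],[26,3],[27,0],[27,3],[28,0],[28,3],[29,0],[29,3],[31,1],[32,1],[33,1],[35,3],[36,0],[36,3],[37,0],[37,3],[38,0],[38,3]]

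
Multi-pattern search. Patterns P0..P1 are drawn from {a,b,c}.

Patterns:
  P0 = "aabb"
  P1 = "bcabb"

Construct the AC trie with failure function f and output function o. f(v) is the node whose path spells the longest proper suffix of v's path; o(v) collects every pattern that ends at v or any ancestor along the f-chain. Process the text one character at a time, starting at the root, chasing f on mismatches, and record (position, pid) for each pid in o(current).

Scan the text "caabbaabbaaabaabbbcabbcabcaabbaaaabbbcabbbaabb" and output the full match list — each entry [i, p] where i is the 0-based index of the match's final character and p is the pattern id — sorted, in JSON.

Build:
Trie (insert patterns):
  0='ε' goto a→1 b→5
  1='a' goto a→2
  2='aa' goto b→3
  3='aab' goto b→4
  4='aabb' goto ·  [P0 ends]
  5='b' goto c→6
  6='bc' goto a→7
  7='bca' goto b→8
  8='bcab' goto b→9
  9='bcabb' goto ·  [P1 ends]

Failure links (BFS by depth):
  fail(1) 'a': from fail(0)=0 chase 'a': 0 ⇒ 0;  out=∅∪out(0)=∅
  fail(5) 'b': from fail(0)=0 chase 'b': 0 ⇒ 0;  out=∅∪out(0)=∅
  fail(2) 'aa': from fail(1)=0 chase 'a': 0 ⇒ 1;  out=∅∪out(1)=∅
  fail(6) 'bc': from fail(5)=0 chase 'c': 0 ⇒ 0;  out=∅∪out(0)=∅
  fail(3) 'aab': from fail(2)=1 chase 'b': 1→0 ⇒ 5;  out=∅∪out(5)=∅
  fail(7) 'bca': from fail(6)=0 chase 'a': 0 ⇒ 1;  out=∅∪out(1)=∅
  fail(4) 'aabb': from fail(3)=5 chase 'b': 5→0 ⇒ 5;  out={0}∪out(5)={0}
  fail(8) 'bcab': from fail(7)=1 chase 'b': 1→0 ⇒ 5;  out=∅∪out(5)=∅
  fail(9) 'bcabb': from fail(8)=5 chase 'b': 5→0 ⇒ 5;  out={1}∪out(5)={1}

Run:
i=0 'c': node 0→0
i=1 'a': node 0→1
i=2 'a': node 1→2
i=3 'b': node 2→3
i=4 'b': node 3→4  ** P0@[1:4]
i=5 'a': node 4→1 ·f
i=6 'a': node 1→2
i=7 'b': node 2→3
i=8 'b': node 3→4  ** P0@[5:8]
i=9 'a': node 4→1 ·f
i=10 'a': node 1→2
i=11 'a': node 2→2 ·f
i=12 'b': node 2→3
i=13 'a': node 3→1 ·f
i=14 'a': node 1→2
i=15 'b': node 2→3
i=16 'b': node 3→4  ** P0@[13:16]
i=17 'b': node 4→5 ·f
i=18 'c': node 5→6
i=19 'a': node 6→7
i=20 'b': node 7→8
i=21 'b': node 8→9  ** P1@[17:21]
i=22 'c': node 9→6 ·f
i=23 'a': node 6→7
i=24 'b': node 7→8
i=25 'c': node 8→6 ·f
i=26 'a': node 6→7
i=27 'a': node 7→2 ·f
i=28 'b': node 2→3
i=29 'b': node 3→4  ** P0@[26:29]
i=30 'a': node 4→1 ·f
i=31 'a': node 1→2
i=32 'a': node 2→2 ·f
i=33 'a': node 2→2 ·f
i=34 'b': node 2→3
i=35 'b': node 3→4  ** P0@[32:35]
i=36 'b': node 4→5 ·f
i=37 'c': node 5→6
i=38 'a': node 6→7
i=39 'b': node 7→8
i=40 'b': node 8→9  ** P1@[36:40]
i=41 'b': node 9→5 ·f
i=42 'a': node 5→1 ·f
i=43 'a': node 1→2
i=44 'b': node 2→3
i=45 'b': node 3→4  ** P0@[42:45]

Result: [[4,0],[8,0],[16,0],[21,1],[29,0],[35,0],[40,1],[45,0]]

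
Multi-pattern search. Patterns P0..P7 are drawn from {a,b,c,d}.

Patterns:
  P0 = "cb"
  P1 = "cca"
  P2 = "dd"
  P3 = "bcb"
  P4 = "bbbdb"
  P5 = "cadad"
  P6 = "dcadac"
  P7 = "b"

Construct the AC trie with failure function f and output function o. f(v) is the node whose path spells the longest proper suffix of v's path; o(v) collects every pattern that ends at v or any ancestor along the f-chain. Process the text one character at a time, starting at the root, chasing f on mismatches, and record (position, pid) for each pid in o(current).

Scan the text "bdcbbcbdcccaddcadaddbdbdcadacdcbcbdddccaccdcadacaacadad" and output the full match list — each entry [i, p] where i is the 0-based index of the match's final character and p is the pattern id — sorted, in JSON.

Build:
Trie (insert patterns):
  n0 'ε': b→7 c→1 d→5
  n1 'c': a→14 b→2 c→3
  n2 'cb': ·  ←P0
  n3 'cc': a→4
  n4 'cca': ·  ←P1
  n5 'd': c→18 d→6
  n6 'dd': ·  ←P2
  n7 'b': b→10 c→8  ←P7
  n8 'bc': b→9
  n9 'bcb': ·  ←P3
  n10 'bb': b→11
  n11 'bbb': d→12
  n12 'bbbd': b→13
  n13 'bbbdb': ·  ←P4
  n14 'ca': d→15
  n15 'cad': a→16
  n16 'cada': d→17
  n17 'cadad': ·  ←P5
  n18 'dc': a→19
  n19 'dca': d→20
  n20 'dcad': a→21
  n21 'dcada': c→22
  n22 'dcadac': ·  ←P6

Failure links (BFS by depth):
  fail(1) 'c': from fail(0)=0 chase 'c': 0 ⇒ 0;  out=∅∪out(0)=∅
  fail(5) 'd': from fail(0)=0 chase 'd': 0 ⇒ 0;  out=∅∪out(0)=∅
  fail(7) 'b': from fail(0)=0 chase 'b': 0 ⇒ 0;  out={7}∪out(0)={7}
  fail(2) 'cb': from fail(1)=0 chase 'b': 0 ⇒ 7;  out={0}∪out(7)={0,7}
  fail(3) 'cc': from fail(1)=0 chase 'c': 0 ⇒ 1;  out=∅∪out(1)=∅
  fail(6) 'dd': from fail(5)=0 chase 'd': 0 ⇒ 5;  out={2}∪out(5)={2}
  fail(8) 'bc': from fail(7)=0 chase 'c': 0 ⇒ 1;  out=∅∪out(1)=∅
  fail(10) 'bb': from fail(7)=0 chase 'b': 0 ⇒ 7;  out=∅∪out(7)={7}
  fail(14) 'ca': from fail(1)=0 chase 'a': 0 ⇒ 0;  out=∅∪out(0)=∅
  fail(18) 'dc': from fail(5)=0 chase 'c': 0 ⇒ 1;  out=∅∪out(1)=∅
  fail(4) 'cca': from fail(3)=1 chase 'a': 1 ⇒ 14;  out={1}∪out(14)={1}
  fail(9) 'bcb': from fail(8)=1 chase 'b': 1 ⇒ 2;  out={3}∪out(2)={0,3,7}
  fail(11) 'bbb': from fail(10)=7 chase 'b': 7 ⇒ 10;  out=∅∪out(10)={7}
  fail(15) 'cad': from fail(14)=0 chase 'd': 0 ⇒ 5;  out=∅∪out(5)=∅
  fail(19) 'dca': from fail(18)=1 chase 'a': 1 ⇒ 14;  out=∅∪out(14)=∅
  fail(12) 'bbbd': from fail(11)=10 chase 'd': 10→7→0 ⇒ 5;  out=∅∪out(5)=∅
  fail(16) 'cada': from fail(15)=5 chase 'a': 5→0 ⇒ 0;  out=∅∪out(0)=∅
  fail(20) 'dcad': from fail(19)=14 chase 'd': 14 ⇒ 15;  out=∅∪out(15)=∅
  fail(13) 'bbbdb': from fail(12)=5 chase 'b': 5→0 ⇒ 7;  out={4}∪out(7)={4,7}
  fail(17) 'cadad': from fail(16)=0 chase 'd': 0 ⇒ 5;  out={5}∪out(5)={5}
  fail(21) 'dcada': from fail(20)=15 chase 'a': 15 ⇒ 16;  out=∅∪out(16)=∅
  fail(22) 'dcadac': from fail(21)=16 chase 'c': 16→0 ⇒ 1;  out={6}∪out(1)={6}

Text stream:
i=0 'b': node 0→7  → match P7@[0:0]
i=1 'd': node 7→5 (fail-walked)
i=2 'c': node 5→18
i=3 'b': node 18→2 (fail-walked)  → match P0@[2:3],P7@[3:3]
i=4 'b': node 2→10 (fail-walked)  → match P7@[4:4]
i=5 'c': node 10→8 (fail-walked)
i=6 'b': node 8→9  → match P0@[5:6],P3@[4:6],P7@[6:6]
i=7 'd': node 9→5 (fail-walked)
i=8 'c': node 5→18
i=9 'c': node 18→3 (fail-walked)
i=10 'c': node 3→3 (fail-walked)
i=11 'a': node 3→4  → match P1@[9:11]
i=12 'd': node 4→15 (fail-walked)
i=13 'd': node 15→6 (fail-walked)  → match P2@[12:13]
i=14 'c': node 6→18 (fail-walked)
i=15 'a': node 18→19
i=16 'd': node 19→20
i=17 'a': node 20→21
i=18 'd': node 21→17 (fail-walked)  → match P5@[14:18]
i=19 'd': node 17→6 (fail-walked)  → match P2@[18:19]
i=20 'b': node 6→7 (fail-walked)  → match P7@[20:20]
i=21 'd': node 7→5 (fail-walked)
i=22 'b': node 5→7 (fail-walked)  → match P7@[22:22]
i=23 'd': node 7→5 (fail-walked)
i=24 'c': node 5→18
i=25 'a': node 18→19
i=26 'd': node 19→20
i=27 'a': node 20→21
i=28 'c': node 21→22  → match P6@[23:28]
i=29 'd': node 22→5 (fail-walked)
i=30 'c': node 5→18
i=31 'b': node 18→2 (fail-walked)  → match P0@[30:31],P7@[31:31]
i=32 'c': node 2→8 (fail-walked)
i=33 'b': node 8→9  → match P0@[32:33],P3@[31:33],P7@[33:33]
i=34 'd': node 9→5 (fail-walked)
i=35 'd': node 5→6  → match P2@[34:35]
i=36 'd': node 6→6 (fail-walked)  → match P2@[35:36]
i=37 'c': node 6→18 (fail-walked)
i=38 'c': node 18→3 (fail-walked)
i=39 'a': node 3→4  → match P1@[37:39]
i=40 'c': node 4→1 (fail-walked)
i=41 'c': node 1→3
i=42 'd': node 3→5 (fail-walked)
i=43 'c': node 5→18
i=44 'a': node 18→19
i=45 'd': node 19→20
i=46 'a': node 20→21
i=47 'c': node 21→22  → match P6@[42:47]
i=48 'a': node 22→14 (fail-walked)
i=49 'a': node 14→0 (fail-walked)
i=50 'c': node 0→1
i=51 'a': node 1→14
i=52 'd': node 14→15
i=53 'a': node 15→16
i=54 'd': node 16→17  → match P5@[50:54]

Matches: [[0,7],[3,0],[3,7],[4,7],[6,0],[6,3],[6,7],[11,1],[13,2],[18,5],[19,2],[20,7],[22,7],[28,6],[31,0],[31,7],[33,0],[33,3],[33,7],[35,2],[36,2],[39,1],[47,6],[54,5]]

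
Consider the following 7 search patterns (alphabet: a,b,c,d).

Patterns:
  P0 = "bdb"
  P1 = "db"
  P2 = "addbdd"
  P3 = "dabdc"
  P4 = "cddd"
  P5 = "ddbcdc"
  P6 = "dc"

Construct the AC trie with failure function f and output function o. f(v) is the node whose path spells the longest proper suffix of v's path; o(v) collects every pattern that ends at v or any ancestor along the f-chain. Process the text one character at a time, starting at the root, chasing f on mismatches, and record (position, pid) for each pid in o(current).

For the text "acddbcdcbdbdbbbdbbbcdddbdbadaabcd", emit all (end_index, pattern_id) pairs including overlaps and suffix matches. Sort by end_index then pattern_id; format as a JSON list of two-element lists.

Build:
Trie (insert patterns):
  n0 'ε': a→6 b→1 c→16 d→4
  n1 'b': d→2
  n2 'bd': b→3
  n3 'bdb': ·  [P0 ends]
  n4 'd': a→12 b→5 c→25 d→20
  n5 'db': ·  [P1 ends]
  n6 'a': d→7
  n7 'ad': d→8
  n8 'add': b→9
  n9 'addb': d→10
  n10 'addbd': d→11
  n11 'addbdd': ·  [P2 ends]
  n12 'da': b→13
  n13 'dab': d→14
  n14 'dabd': c→15
  n15 'dabdc': ·  [P3 ends]
  n16 'c': d→17
  n17 'cd': d→18
  n18 'cdd': d→19
  n19 'cddd': ·  [P4 ends]
  n20 'dd': b→21
  n21 'ddb': c→22
  n22 'ddbc': d→23
  n23 'ddbcd': c→24
  n24 'ddbcdc': ·  [P5 ends]
  n25 'dc': ·  [P6 ends]

BFS fail/out derivation:
  fail(1) 'b': from fail(0)=0 chase 'b': 0 ⇒ 0;  out=∅∪out(0)=∅
  fail(4) 'd': from fail(0)=0 chase 'd': 0 ⇒ 0;  out=∅∪out(0)=∅
  fail(6) 'a': from fail(0)=0 chase 'a': 0 ⇒ 0;  out=∅∪out(0)=∅
  fail(16) 'c': from fail(0)=0 chase 'c': 0 ⇒ 0;  out=∅∪out(0)=∅
  fail(2) 'bd': from fail(1)=0 chase 'd': 0 ⇒ 4;  out=∅∪out(4)=∅
  fail(5) 'db': from fail(4)=0 chase 'b': 0 ⇒ 1;  out={1}∪out(1)={1}
  fail(7) 'ad': from fail(6)=0 chase 'd': 0 ⇒ 4;  out=∅∪out(4)=∅
  fail(12) 'da': from fail(4)=0 chase 'a': 0 ⇒ 6;  out=∅∪out(6)=∅
  fail(17) 'cd': from fail(16)=0 chase 'd': 0 ⇒ 4;  out=∅∪out(4)=∅
  fail(20) 'dd': from fail(4)=0 chase 'd': 0 ⇒ 4;  out=∅∪out(4)=∅
  fail(25) 'dc': from fail(4)=0 chase 'c': 0 ⇒ 16;  out={6}∪out(16)={6}
  fail(3) 'bdb': from fail(2)=4 chase 'b': 4 ⇒ 5;  out={0}∪out(5)={0,1}
  fail(8) 'add': from fail(7)=4 chase 'd': 4 ⇒ 20;  out=∅∪out(20)=∅
  fail(13) 'dab': from fail(12)=6 chase 'b': 6→0 ⇒ 1;  out=∅∪out(1)=∅
  fail(18) 'cdd': from fail(17)=4 chase 'd': 4 ⇒ 20;  out=∅∪out(20)=∅
  fail(21) 'ddb': from fail(20)=4 chase 'b': 4 ⇒ 5;  out=∅∪out(5)={1}
  fail(9) 'addb': from fail(8)=20 chase 'b': 20 ⇒ 21;  out=∅∪out(21)={1}
  fail(14) 'dabd': from fail(13)=1 chase 'd': 1 ⇒ 2;  out=∅∪out(2)=∅
  fail(19) 'cddd': from fail(18)=20 chase 'd': 20→4 ⇒ 20;  out={4}∪out(20)={4}
  fail(22) 'ddbc': from fail(21)=5 chase 'c': 5→1→0 ⇒ 16;  out=∅∪out(16)=∅
  fail(10) 'addbd': from fail(9)=21 chase 'd': 21→5→1 ⇒ 2;  out=∅∪out(2)=∅
  fail(15) 'dabdc': from fail(14)=2 chase 'c': 2→4 ⇒ 25;  out={3}∪out(25)={3,6}
  fail(23) 'ddbcd': from fail(22)=16 chase 'd': 16 ⇒ 17;  out=∅∪out(17)=∅
  fail(11) 'addbdd': from fail(10)=2 chase 'd': 2→4 ⇒ 20;  out={2}∪out(20)={2}
  fail(24) 'ddbcdc': from fail(23)=17 chase 'c': 17→4 ⇒ 25;  out={5}∪out(25)={5,6}

Run:
[0] read 'a'  n0⇒n6
[1] read 'c'  n6⇒n16 (via fail)
[2] read 'd'  n16⇒n17
[3] read 'd'  n17⇒n18
[4] read 'b'  n18⇒n21 (via fail)  emit P1@[3:4]
[5] read 'c'  n21⇒n22
[6] read 'd'  n22⇒n23
[7] read 'c'  n23⇒n24  emit P5@[2:7],P6@[6:7]
[8] read 'b'  n24⇒n1 (via fail)
[9] read 'd'  n1⇒n2
[10] read 'b'  n2⇒n3  emit P0@[8:10],P1@[9:10]
[11] read 'd'  n3⇒n2 (via fail)
[12] read 'b'  n2⇒n3  emit P0@[10:12],P1@[11:12]
[13] read 'b'  n3⇒n1 (via fail)
[14] read 'b'  n1⇒n1 (via fail)
[15] read 'd'  n1⇒n2
[16] read 'b'  n2⇒n3  emit P0@[14:16],P1@[15:16]
[17] read 'b'  n3⇒n1 (via fail)
[18] read 'b'  n1⇒n1 (via fail)
[19] read 'c'  n1⇒n16 (via fail)
[20] read 'd'  n16⇒n17
[21] read 'd'  n17⇒n18
[22] read 'd'  n18⇒n19  emit P4@[19:22]
[23] read 'b'  n19⇒n21 (via fail)  emit P1@[22:23]
[24] read 'd'  n21⇒n2 (via fail)
[25] read 'b'  n2⇒n3  emit P0@[23:25],P1@[24:25]
[26] read 'a'  n3⇒n6 (via fail)
[27] read 'd'  n6⇒n7
[28] read 'a'  n7⇒n12 (via fail)
[29] read 'a'  n12⇒n6 (via fail)
[30] read 'b'  n6⇒n1 (via fail)
[31] read 'c'  n1⇒n16 (via fail)
[32] read 'd'  n16⇒n17

All matches (sorted): [[4,1],[7,5],[7,6],[10,0],[10,1],[12,0],[12,1],[16,0],[16,1],[22,4],[23,1],[25,0],[25,1]]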